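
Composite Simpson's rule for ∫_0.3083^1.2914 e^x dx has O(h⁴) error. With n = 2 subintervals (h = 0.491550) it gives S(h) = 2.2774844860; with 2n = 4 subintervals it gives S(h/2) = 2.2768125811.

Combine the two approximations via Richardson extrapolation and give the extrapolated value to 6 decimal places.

2.276768

r = 4: numerator weight 16, denominator 15.
2^4*A(h/2) = 36.4290012976; minus A(h) gives 34.1515168116.
R = 34.1515168116/15 = 2.2767677874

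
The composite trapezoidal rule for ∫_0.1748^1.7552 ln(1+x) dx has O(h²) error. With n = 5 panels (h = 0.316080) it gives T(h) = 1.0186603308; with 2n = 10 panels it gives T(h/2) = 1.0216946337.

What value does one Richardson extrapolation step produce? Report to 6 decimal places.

Order 2 gives 2^r = 4 and 2^r − 1 = 3.
4·1.0216946337 − 1.0186603308 = 3.0681182040
Divide by 2^2 − 1 = 3.
Result: 1.0227060680
Correction |R − A(h/2)| = 1.011e-03; gap |A(h/2) − A(h)| = 3.034e-03.

1.022706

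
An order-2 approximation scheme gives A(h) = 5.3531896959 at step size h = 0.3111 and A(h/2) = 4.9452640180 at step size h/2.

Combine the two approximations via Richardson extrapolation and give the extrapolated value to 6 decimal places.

Method order is 2; weight 2^2 = 4.
4×4.9452640180 = 19.7810560720; 19.7810560720 − 5.3531896959 = 14.4278663761
14.4278663761 ÷ 3 = 4.8092887920
Correction |R − A(h/2)| = 1.360e-01; gap |A(h/2) − A(h)| = 4.079e-01.

4.809289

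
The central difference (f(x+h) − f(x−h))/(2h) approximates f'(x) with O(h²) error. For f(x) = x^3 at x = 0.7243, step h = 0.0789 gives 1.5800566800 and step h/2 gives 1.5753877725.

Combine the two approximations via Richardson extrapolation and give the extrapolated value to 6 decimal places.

With r = 2 the leading error scales as h^2, so the weight is 2^2 = 4.
Numerator 4*A(h/2) − A(h) = 4*1.5753877725 − 1.5800566800 = 4.7214944100
Denominator 4 − 1 = 3.
4.7214944100 ÷ 3 = 1.5738314700

1.573831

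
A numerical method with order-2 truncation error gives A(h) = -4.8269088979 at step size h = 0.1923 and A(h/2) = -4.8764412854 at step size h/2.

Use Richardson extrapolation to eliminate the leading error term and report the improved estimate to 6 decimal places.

-4.892952

Order 2 gives 2^r = 4 and 2^r − 1 = 3.
Top: 4(-4.8764412854) − (-4.8269088979) = -14.6788562437
(4×(-4.8764412854) − (-4.8269088979))/(4 − 1) = -4.8929520812
Shift from A(h/2): −0.0165107958.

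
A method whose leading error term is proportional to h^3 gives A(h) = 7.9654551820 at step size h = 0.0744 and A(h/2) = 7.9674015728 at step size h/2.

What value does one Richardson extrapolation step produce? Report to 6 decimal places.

r = 3, so 2^r = 8.
2^3*A(h/2) = 63.7392125824; minus A(h) gives 55.7737574004.
Denominator 8 − 1 = 7.
(8*7.9674015728 − 7.9654551820)/(8 − 1) = 7.9676796286
Shift from A(h/2): +0.0002780558.

7.967680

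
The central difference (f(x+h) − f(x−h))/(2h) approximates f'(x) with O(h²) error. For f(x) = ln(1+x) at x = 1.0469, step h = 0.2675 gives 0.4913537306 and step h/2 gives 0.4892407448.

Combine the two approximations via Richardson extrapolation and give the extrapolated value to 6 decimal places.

Method order is 2; weight 2^2 = 4.
4×0.4892407448 = 1.9569629792; 1.9569629792 − 0.4913537306 = 1.4656092486
(4×0.4892407448 − 0.4913537306)/(4 − 1) = 0.4885364162
Correction |R − A(h/2)| = 7.043e-04; gap |A(h/2) − A(h)| = 2.113e-03.

0.488536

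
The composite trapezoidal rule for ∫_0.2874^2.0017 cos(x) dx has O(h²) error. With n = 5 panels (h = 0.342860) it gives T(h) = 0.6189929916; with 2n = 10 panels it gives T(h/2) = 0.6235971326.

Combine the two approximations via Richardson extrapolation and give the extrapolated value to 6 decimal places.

r = 2, so 2^r = 4.
2^2*A(h/2) = 2.4943885304; minus A(h) gives 1.8753955388.
Divide by 2^2 − 1 = 3.
(4*0.6235971326 − 0.6189929916)/(4 − 1) = 0.6251318463
Gap between inputs: 4.604e-03; correction applied: +0.0015347137.

0.625132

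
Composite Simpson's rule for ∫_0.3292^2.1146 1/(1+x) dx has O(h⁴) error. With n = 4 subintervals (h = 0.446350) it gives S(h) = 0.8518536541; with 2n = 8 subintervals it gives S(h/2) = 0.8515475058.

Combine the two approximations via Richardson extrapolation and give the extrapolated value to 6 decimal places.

Leading term ∝ h^4; use weight 16 = 2^4.
Weighted: 13.6247600928 − 0.8518536541 = 12.7729064387
Divide by 2^4 − 1 = 15.
Extrapolated: 12.7729064387 / 15 = 0.8515270959
Gap between inputs: 3.061e-04; correction applied: −0.0000204099.

0.851527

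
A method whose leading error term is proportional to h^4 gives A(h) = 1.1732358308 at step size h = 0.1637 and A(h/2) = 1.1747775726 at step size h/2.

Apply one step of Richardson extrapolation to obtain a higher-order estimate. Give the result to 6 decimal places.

1.174880

Method order is 4; weight 2^4 = 16.
Difference of the inputs: 1.1747775726 − 1.1732358308 = 0.0015417418
Divide by 2^4 − 1 = 15: 0.0015417418/15 = 0.0001027828
R = 1.1747775726 + 0.0001027828 = 1.1748803554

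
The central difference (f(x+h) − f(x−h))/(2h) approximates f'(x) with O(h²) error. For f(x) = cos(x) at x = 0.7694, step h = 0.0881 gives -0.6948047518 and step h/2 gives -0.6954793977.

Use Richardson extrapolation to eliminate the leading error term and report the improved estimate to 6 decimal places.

-0.695704

r = 2: numerator weight 4, denominator 3.
4·(-0.6954793977) = -2.7819175908; subtract (-0.6948047518) → -2.0871128390
Denominator 4 − 1 = 3.
So the Richardson estimate is -0.6957042797.
Gap between inputs: 6.746e-04; correction applied: −0.0002248820.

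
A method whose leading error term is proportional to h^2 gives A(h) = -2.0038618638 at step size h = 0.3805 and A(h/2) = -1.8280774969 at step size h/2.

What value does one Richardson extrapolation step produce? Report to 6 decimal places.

-1.769483

Method order is 2; weight 2^2 = 4.
Top: 4(-1.8280774969) − (-2.0038618638) = -5.3084481238
R = (-5.3084481238)/3 = -1.7694827079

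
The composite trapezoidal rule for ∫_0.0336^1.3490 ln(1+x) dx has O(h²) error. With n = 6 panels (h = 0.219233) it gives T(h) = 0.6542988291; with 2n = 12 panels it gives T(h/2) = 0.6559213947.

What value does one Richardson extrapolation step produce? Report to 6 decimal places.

0.656462

r = 2, so 2^r = 4.
4 × 0.6559213947 − 0.6542988291 = 1.9693867497
Denominator 4 − 1 = 3.
So the Richardson estimate is 0.6564622499.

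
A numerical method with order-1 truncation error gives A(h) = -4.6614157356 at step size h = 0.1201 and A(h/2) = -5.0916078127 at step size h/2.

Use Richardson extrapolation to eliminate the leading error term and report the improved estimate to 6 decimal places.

-5.521800

Error is O(h^1); halving h shrinks it by 2^1 = 2.
2 × (-5.0916078127) = -10.1832156254; (-10.1832156254) − (-4.6614157356) = -5.5217998898
Extrapolated: (-5.5217998898) / 1 = -5.5217998898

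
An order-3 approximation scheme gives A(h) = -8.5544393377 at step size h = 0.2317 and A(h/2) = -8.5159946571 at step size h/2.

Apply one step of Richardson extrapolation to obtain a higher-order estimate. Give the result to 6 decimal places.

The method has order 3: 2^3 = 8.
Top: 8(-8.5159946571) − (-8.5544393377) = -59.5735179191
Extrapolated: (-59.5735179191) / 7 = -8.5105025599

-8.510503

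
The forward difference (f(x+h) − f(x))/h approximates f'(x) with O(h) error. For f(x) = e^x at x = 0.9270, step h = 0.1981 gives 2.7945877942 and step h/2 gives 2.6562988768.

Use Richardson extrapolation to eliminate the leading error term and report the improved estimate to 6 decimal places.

2.518010

r = 1: numerator weight 2, denominator 1.
Difference of the inputs: 2.6562988768 − 2.7945877942 = -0.1382889174
Correction (A(h/2) − A(h))/(2 − 1) = (-0.1382889174)/1 = -0.1382889174
R = 2.6562988768 − 0.1382889174 = 2.5180099594
Correction |R − A(h/2)| = 1.383e-01; gap |A(h/2) − A(h)| = 1.383e-01.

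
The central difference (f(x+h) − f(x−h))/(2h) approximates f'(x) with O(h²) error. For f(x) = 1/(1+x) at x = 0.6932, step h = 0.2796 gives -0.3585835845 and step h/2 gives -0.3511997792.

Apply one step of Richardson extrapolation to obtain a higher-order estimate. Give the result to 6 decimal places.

-0.348739

Leading term ∝ h^2; use weight 4 = 2^2.
Weighted: (-1.4047991168) − (-0.3585835845) = -1.0462155323
Denominator 4 − 1 = 3.
Extrapolated: (-1.0462155323) / 3 = -0.3487385108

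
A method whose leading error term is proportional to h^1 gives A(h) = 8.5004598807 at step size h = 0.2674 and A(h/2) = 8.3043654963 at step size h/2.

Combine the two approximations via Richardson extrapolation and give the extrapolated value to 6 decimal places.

8.108271

Order 1 gives 2^r = 2 and 2^r − 1 = 1.
Top: 2(8.3043654963) − (8.5004598807) = 8.1082711119
Denominator 2 − 1 = 1.
(2×8.3043654963 − 8.5004598807)/(2 − 1) = 8.1082711119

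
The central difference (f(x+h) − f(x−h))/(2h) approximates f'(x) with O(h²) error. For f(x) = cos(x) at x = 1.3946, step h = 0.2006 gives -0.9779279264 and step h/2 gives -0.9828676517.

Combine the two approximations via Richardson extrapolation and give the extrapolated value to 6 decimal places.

-0.984514

Leading term ∝ h^2; use weight 4 = 2^2.
4·(-0.9828676517) = -3.9314706068; subtract (-0.9779279264) → -2.9535426804
Denominator 4 − 1 = 3.
R = (-2.9535426804)/3 = -0.9845142268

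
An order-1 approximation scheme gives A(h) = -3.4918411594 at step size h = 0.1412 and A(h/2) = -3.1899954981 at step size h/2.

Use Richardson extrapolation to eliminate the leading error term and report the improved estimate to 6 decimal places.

-2.888150

Error is O(h^1); halving h shrinks it by 2^1 = 2.
2·(-3.1899954981) − (-3.4918411594) = -2.8881498368
(2·(-3.1899954981) − (-3.4918411594))/(2 − 1) = -2.8881498368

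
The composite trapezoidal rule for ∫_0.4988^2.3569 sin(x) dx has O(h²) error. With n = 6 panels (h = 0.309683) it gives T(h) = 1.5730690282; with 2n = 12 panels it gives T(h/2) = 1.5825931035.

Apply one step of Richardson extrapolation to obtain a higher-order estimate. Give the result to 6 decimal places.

1.585768

Leading term ∝ h^2; use weight 4 = 2^2.
2^2 × A(h/2) = 6.3303724140; minus A(h) gives 4.7573033858.
(4 × 1.5825931035 − 1.5730690282)/(4 − 1) = 1.5857677953
Gap between inputs: 9.524e-03; correction applied: +0.0031746918.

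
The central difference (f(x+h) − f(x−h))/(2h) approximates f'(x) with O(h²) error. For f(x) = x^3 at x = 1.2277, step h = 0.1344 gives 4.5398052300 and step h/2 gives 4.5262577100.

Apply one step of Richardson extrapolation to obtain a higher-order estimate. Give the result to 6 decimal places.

Error is O(h^2); halving h shrinks it by 2^2 = 4.
4·4.5262577100 = 18.1050308400; subtract 4.5398052300 → 13.5652256100
Extrapolated: 13.5652256100 / 3 = 4.5217418700
Correction |R − A(h/2)| = 4.516e-03; gap |A(h/2) − A(h)| = 1.355e-02.

4.521742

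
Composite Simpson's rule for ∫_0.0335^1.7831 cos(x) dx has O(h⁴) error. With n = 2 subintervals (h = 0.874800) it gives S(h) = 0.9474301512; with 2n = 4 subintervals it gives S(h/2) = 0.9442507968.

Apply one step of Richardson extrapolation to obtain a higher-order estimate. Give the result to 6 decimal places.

With r = 4 the leading error scales as h^4, so the weight is 2^4 = 16.
Numerator 16*A(h/2) − A(h) = 16*0.9442507968 − 0.9474301512 = 14.1605825976
R = 14.1605825976/15 = 0.9440388398

0.944039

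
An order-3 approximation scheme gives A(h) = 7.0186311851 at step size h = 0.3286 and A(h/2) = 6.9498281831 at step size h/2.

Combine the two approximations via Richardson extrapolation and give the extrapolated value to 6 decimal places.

Leading term ∝ h^3; use weight 8 = 2^3.
8×6.9498281831 = 55.5986254648; subtract 7.0186311851 → 48.5799942797
Divide by 2^3 − 1 = 7.
(8×6.9498281831 − 7.0186311851)/(8 − 1) = 6.9399991828
Shift from A(h/2): −0.0098290003.

6.939999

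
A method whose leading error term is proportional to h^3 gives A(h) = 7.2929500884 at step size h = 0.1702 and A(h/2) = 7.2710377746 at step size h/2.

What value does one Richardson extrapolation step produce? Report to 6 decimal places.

7.267907

r = 3: numerator weight 8, denominator 7.
2^3*A(h/2) = 58.1683021968; minus A(h) gives 50.8753521084.
(8*7.2710377746 − 7.2929500884)/(8 − 1) = 7.2679074441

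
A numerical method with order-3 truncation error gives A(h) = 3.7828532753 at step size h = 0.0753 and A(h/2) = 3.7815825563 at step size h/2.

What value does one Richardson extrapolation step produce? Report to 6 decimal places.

3.781401

r = 3: numerator weight 8, denominator 7.
Weighted: 30.2526604504 − 3.7828532753 = 26.4698071751
Divide by 2^3 − 1 = 7.
Result: 3.7814010250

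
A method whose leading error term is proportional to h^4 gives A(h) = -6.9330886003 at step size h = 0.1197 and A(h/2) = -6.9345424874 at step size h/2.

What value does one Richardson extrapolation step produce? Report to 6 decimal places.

-6.934639

Method order is 4; weight 2^4 = 16.
Top: 16(-6.9345424874) − (-6.9330886003) = -104.0195911981
Divide by 2^4 − 1 = 15.
So the Richardson estimate is -6.9346394132.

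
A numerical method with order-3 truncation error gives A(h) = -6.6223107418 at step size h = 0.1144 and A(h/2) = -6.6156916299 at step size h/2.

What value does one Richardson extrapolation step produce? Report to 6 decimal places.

-6.614746

With r = 3 the leading error scales as h^3, so the weight is 2^3 = 8.
Difference of the inputs: -6.6156916299 − (-6.6223107418) = 0.0066191119
Correction (A(h/2) − A(h))/(8 − 1) = 0.0066191119/7 = 0.0009455874
R = A(h/2) + (A(h/2) − A(h))/7 = -6.6156916299 + 0.0009455874 = -6.6147460425
Shift from A(h/2): +0.0009455874.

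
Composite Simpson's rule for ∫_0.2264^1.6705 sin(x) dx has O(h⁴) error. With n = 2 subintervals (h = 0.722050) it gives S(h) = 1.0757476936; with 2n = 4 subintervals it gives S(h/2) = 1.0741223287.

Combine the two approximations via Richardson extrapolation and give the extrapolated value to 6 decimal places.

1.074014

Method order is 4; weight 2^4 = 16.
Numerator 16*A(h/2) − A(h) = 16*1.0741223287 − 1.0757476936 = 16.1102095656
16.1102095656 ÷ 15 = 1.0740139710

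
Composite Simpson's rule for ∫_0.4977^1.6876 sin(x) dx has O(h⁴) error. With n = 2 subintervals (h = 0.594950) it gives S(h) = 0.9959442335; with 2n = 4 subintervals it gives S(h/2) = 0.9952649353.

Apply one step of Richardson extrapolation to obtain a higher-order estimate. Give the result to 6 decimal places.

0.995220

Order 4 gives 2^r = 16 and 2^r − 1 = 15.
2^4*A(h/2) = 15.9242389648; minus A(h) gives 14.9282947313.
(16*0.9952649353 − 0.9959442335)/(16 − 1) = 0.9952196488
Correction |R − A(h/2)| = 4.529e-05; gap |A(h/2) − A(h)| = 6.793e-04.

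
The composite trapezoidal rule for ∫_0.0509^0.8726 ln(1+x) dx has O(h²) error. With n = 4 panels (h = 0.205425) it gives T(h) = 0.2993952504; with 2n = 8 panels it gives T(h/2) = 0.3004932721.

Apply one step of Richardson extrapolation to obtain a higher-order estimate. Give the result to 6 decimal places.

0.300859

r = 2: numerator weight 4, denominator 3.
2^2 × A(h/2) = 1.2019730884; minus A(h) gives 0.9025778380.
Divide by 2^2 − 1 = 3.
0.9025778380 ÷ 3 = 0.3008592793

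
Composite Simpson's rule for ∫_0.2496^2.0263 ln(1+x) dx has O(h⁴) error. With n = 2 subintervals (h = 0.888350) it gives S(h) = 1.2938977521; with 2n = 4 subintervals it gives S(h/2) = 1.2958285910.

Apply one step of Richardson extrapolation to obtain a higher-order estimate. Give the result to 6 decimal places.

1.295957

With r = 4 the leading error scales as h^4, so the weight is 2^4 = 16.
Top: 16(1.2958285910) − (1.2938977521) = 19.4393597039
R = 19.4393597039/15 = 1.2959573136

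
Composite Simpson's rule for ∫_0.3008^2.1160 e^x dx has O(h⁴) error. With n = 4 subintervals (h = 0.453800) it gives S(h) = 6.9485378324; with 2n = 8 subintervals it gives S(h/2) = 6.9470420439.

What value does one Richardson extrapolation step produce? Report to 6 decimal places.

6.946942

The method has order 4: 2^4 = 16.
A(h/2) − A(h) = 6.9470420439 − 6.9485378324 = -0.0014957885
Correction (A(h/2) − A(h))/(16 − 1) = (-0.0014957885)/15 = -0.0000997192
R = A(h/2) + (A(h/2) − A(h))/15 = 6.9470420439 − 0.0000997192 = 6.9469423247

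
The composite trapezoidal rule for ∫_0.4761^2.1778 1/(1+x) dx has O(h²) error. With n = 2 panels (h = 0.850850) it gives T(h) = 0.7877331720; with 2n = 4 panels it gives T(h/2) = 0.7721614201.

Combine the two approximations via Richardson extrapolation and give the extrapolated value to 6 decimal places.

r = 2: numerator weight 4, denominator 3.
Weighted: 3.0886456804 − 0.7877331720 = 2.3009125084
Denominator 4 − 1 = 3.
2.3009125084 ÷ 3 = 0.7669708361
Shift from A(h/2): −0.0051905840.

0.766971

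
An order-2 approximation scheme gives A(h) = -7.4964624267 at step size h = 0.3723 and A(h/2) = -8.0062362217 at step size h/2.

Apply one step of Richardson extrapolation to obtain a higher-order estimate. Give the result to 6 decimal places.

Leading term ∝ h^2; use weight 4 = 2^2.
2^2*A(h/2) = -32.0249448868; minus A(h) gives -24.5284824601.
R = (-24.5284824601)/3 = -8.1761608200

-8.176161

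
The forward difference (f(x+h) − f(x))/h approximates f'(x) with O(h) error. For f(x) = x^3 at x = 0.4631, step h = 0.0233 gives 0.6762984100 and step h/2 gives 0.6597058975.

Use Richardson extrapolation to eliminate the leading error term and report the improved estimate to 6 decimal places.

0.643113

r = 1: numerator weight 2, denominator 1.
Top: 2(0.6597058975) − (0.6762984100) = 0.6431133850
R = 0.6431133850/1 = 0.6431133850
Correction |R − A(h/2)| = 1.659e-02; gap |A(h/2) − A(h)| = 1.659e-02.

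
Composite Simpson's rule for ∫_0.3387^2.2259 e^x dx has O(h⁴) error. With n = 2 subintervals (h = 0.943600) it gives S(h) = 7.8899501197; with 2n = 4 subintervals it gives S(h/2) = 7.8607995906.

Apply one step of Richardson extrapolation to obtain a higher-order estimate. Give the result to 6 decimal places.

7.858856

Error is O(h^4); halving h shrinks it by 2^4 = 16.
Difference of the inputs: 7.8607995906 − 7.8899501197 = -0.0291505291
Correction (A(h/2) − A(h))/(16 − 1) = (-0.0291505291)/15 = -0.0019433686
R = A(h/2) + (A(h/2) − A(h))/15 = 7.8607995906 − 0.0019433686 = 7.8588562220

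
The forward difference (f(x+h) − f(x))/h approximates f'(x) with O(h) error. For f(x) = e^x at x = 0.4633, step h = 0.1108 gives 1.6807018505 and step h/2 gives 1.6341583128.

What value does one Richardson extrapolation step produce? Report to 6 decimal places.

With r = 1 the leading error scales as h^1, so the weight is 2^1 = 2.
2 × 1.6341583128 − 1.6807018505 = 1.5876147751
Denominator 2 − 1 = 1.
Result: 1.5876147751
Correction |R − A(h/2)| = 4.654e-02; gap |A(h/2) − A(h)| = 4.654e-02.

1.587615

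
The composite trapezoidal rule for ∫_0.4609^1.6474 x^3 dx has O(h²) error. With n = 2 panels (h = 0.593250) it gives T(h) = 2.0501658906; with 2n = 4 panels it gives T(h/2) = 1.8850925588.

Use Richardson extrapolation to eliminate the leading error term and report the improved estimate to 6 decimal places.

1.830068

Method order is 2; weight 2^2 = 4.
4·1.8850925588 = 7.5403702352; 7.5403702352 − 2.0501658906 = 5.4902043446
Denominator 4 − 1 = 3.
So the Richardson estimate is 1.8300681149.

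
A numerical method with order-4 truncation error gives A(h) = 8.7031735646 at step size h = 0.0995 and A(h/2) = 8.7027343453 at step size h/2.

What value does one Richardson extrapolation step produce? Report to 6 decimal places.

8.702705

Leading term ∝ h^4; use weight 16 = 2^4.
Numerator 16×A(h/2) − A(h) = 16×8.7027343453 − 8.7031735646 = 130.5405759602
Divide by 2^4 − 1 = 15.
So the Richardson estimate is 8.7027050640.
Gap between inputs: 4.392e-04; correction applied: −0.0000292813.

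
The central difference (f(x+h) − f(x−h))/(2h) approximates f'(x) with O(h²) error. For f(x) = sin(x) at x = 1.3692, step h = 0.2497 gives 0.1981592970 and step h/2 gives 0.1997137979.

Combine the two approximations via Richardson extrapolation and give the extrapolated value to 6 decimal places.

0.200232

r = 2: numerator weight 4, denominator 3.
4·0.1997137979 = 0.7988551916; subtract 0.1981592970 → 0.6006958946
Denominator 4 − 1 = 3.
(4·0.1997137979 − 0.1981592970)/(4 − 1) = 0.2002319649
Correction |R − A(h/2)| = 5.182e-04; gap |A(h/2) − A(h)| = 1.555e-03.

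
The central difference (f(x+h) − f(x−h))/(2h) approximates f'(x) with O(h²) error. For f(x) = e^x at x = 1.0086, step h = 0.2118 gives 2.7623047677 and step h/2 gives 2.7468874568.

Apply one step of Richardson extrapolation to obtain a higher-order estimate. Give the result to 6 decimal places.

2.741748

Order 2 gives 2^r = 4 and 2^r − 1 = 3.
Weighted: 10.9875498272 − 2.7623047677 = 8.2252450595
Divide by 2^2 − 1 = 3.
(4·2.7468874568 − 2.7623047677)/(4 − 1) = 2.7417483532
Gap between inputs: 1.542e-02; correction applied: −0.0051391036.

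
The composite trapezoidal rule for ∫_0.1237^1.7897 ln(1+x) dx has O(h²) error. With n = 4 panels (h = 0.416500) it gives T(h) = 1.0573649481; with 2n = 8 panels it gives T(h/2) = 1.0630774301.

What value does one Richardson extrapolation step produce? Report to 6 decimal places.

r = 2: numerator weight 4, denominator 3.
Numerator 4*A(h/2) − A(h) = 4*1.0630774301 − 1.0573649481 = 3.1949447723
Divide by 2^2 − 1 = 3.
R = 3.1949447723/3 = 1.0649815908
Gap between inputs: 5.712e-03; correction applied: +0.0019041607.

1.064982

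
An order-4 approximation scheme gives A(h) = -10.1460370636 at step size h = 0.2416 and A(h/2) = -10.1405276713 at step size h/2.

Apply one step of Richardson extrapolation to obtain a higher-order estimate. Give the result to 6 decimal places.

Order 4 gives 2^r = 16 and 2^r − 1 = 15.
16 × (-10.1405276713) = -162.2484427408; (-162.2484427408) − (-10.1460370636) = -152.1024056772
Denominator 16 − 1 = 15.
R = (-152.1024056772)/15 = -10.1401603785

-10.140160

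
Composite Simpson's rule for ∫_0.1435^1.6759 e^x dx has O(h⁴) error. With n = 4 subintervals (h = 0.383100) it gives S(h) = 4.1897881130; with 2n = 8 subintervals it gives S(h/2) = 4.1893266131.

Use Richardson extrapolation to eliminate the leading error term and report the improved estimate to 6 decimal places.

Error is O(h^4); halving h shrinks it by 2^4 = 16.
16*4.1893266131 = 67.0292258096; subtract 4.1897881130 → 62.8394376966
Divide by 2^4 − 1 = 15.
So the Richardson estimate is 4.1892958464.
Gap between inputs: 4.615e-04; correction applied: −0.0000307667.

4.189296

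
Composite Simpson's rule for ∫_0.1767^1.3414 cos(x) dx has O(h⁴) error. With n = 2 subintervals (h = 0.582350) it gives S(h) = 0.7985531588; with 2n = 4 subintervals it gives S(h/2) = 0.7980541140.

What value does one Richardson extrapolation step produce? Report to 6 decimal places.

The method has order 4: 2^4 = 16.
Weighted: 12.7688658240 − 0.7985531588 = 11.9703126652
(16*0.7980541140 − 0.7985531588)/(16 − 1) = 0.7980208443
Correction |R − A(h/2)| = 3.327e-05; gap |A(h/2) − A(h)| = 4.990e-04.

0.798021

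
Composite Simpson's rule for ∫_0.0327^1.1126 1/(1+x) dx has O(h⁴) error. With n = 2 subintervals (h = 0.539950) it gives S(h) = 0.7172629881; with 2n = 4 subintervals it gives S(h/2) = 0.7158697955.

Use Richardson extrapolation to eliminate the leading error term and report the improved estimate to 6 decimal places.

Method order is 4; weight 2^4 = 16.
Numerator 16*A(h/2) − A(h) = 16*0.7158697955 − 0.7172629881 = 10.7366537399
R = 10.7366537399/15 = 0.7157769160

0.715777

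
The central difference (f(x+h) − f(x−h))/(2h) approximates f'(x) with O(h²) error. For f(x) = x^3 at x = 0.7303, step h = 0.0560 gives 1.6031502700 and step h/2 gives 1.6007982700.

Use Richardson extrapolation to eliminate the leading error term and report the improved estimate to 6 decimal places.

Leading term ∝ h^2; use weight 4 = 2^2.
Top: 4(1.6007982700) − (1.6031502700) = 4.8000428100
Denominator 4 − 1 = 3.
Result: 1.6000142700

1.600014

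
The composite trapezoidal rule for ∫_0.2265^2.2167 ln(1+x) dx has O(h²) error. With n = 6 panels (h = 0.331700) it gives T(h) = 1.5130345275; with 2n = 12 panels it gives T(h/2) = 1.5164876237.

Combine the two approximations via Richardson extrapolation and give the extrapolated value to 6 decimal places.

1.517639

Order 2 gives 2^r = 4 and 2^r − 1 = 3.
4*1.5164876237 − 1.5130345275 = 4.5529159673
Denominator 4 − 1 = 3.
So the Richardson estimate is 1.5176386558.
Shift from A(h/2): +0.0011510321.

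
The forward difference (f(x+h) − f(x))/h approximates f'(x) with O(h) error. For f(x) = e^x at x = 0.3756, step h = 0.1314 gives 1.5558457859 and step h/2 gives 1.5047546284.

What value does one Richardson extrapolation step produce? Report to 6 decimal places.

1.453663

Leading term ∝ h^1; use weight 2 = 2^1.
2 × 1.5047546284 = 3.0095092568; subtract 1.5558457859 → 1.4536634709
1.4536634709 ÷ 1 = 1.4536634709
Gap between inputs: 5.109e-02; correction applied: −0.0510911575.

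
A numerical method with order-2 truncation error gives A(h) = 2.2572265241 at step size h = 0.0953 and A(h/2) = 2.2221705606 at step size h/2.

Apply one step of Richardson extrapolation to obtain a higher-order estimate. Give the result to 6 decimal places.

Error is O(h^2); halving h shrinks it by 2^2 = 4.
Top: 4(2.2221705606) − (2.2572265241) = 6.6314557183
Denominator 4 − 1 = 3.
R = 6.6314557183/3 = 2.2104852394
Correction |R − A(h/2)| = 1.169e-02; gap |A(h/2) − A(h)| = 3.506e-02.

2.210485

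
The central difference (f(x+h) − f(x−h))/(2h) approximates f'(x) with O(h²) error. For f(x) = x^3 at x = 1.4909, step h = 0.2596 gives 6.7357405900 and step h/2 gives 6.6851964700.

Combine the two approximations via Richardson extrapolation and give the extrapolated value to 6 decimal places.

r = 2: numerator weight 4, denominator 3.
Numerator 4 × A(h/2) − A(h) = 4 × 6.6851964700 − 6.7357405900 = 20.0050452900
Divide by 2^2 − 1 = 3.
R = 20.0050452900/3 = 6.6683484300
Gap between inputs: 5.054e-02; correction applied: −0.0168480400.

6.668348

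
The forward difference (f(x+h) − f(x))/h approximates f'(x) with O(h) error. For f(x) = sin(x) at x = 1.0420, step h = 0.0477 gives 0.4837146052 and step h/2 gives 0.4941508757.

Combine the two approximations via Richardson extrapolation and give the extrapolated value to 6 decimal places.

0.504587

Error is O(h^1); halving h shrinks it by 2^1 = 2.
2×0.4941508757 = 0.9883017514; subtract 0.4837146052 → 0.5045871462
Divide by 2^1 − 1 = 1.
(2×0.4941508757 − 0.4837146052)/(2 − 1) = 0.5045871462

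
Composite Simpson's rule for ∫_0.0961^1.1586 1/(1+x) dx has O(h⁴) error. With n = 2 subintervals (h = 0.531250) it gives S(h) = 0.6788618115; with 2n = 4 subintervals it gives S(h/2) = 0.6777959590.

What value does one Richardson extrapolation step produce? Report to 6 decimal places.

Method order is 4; weight 2^4 = 16.
Weighted: 10.8447353440 − 0.6788618115 = 10.1658735325
R = 10.1658735325/15 = 0.6777249022

0.677725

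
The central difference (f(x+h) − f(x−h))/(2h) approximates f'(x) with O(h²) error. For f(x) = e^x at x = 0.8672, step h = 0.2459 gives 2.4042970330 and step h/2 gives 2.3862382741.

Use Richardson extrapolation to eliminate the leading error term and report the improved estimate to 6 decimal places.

2.380219

With r = 2 the leading error scales as h^2, so the weight is 2^2 = 4.
4*2.3862382741 = 9.5449530964; subtract 2.4042970330 → 7.1406560634
Divide by 2^2 − 1 = 3.
Extrapolated: 7.1406560634 / 3 = 2.3802186878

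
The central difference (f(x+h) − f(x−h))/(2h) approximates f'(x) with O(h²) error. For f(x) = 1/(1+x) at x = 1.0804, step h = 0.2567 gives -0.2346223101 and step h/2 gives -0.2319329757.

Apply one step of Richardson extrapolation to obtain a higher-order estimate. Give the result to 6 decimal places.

Error is O(h^2); halving h shrinks it by 2^2 = 4.
2^2*A(h/2) = -0.9277319028; minus A(h) gives -0.6931095927.
(4*(-0.2319329757) − (-0.2346223101))/(4 − 1) = -0.2310365309
Shift from A(h/2): +0.0008964448.

-0.231037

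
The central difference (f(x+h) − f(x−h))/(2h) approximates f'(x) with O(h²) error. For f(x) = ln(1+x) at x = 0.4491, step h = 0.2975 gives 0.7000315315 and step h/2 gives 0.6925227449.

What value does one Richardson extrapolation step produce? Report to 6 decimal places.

Error is O(h^2); halving h shrinks it by 2^2 = 4.
Top: 4(0.6925227449) − (0.7000315315) = 2.0700594481
Extrapolated: 2.0700594481 / 3 = 0.6900198160

0.690020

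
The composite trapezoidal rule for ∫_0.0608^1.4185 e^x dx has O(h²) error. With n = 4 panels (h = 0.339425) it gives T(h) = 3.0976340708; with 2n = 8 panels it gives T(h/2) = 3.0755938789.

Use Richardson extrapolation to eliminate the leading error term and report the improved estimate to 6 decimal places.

3.068247

r = 2, so 2^r = 4.
2^2 × A(h/2) = 12.3023755156; minus A(h) gives 9.2047414448.
(4 × 3.0755938789 − 3.0976340708)/(4 − 1) = 3.0682471483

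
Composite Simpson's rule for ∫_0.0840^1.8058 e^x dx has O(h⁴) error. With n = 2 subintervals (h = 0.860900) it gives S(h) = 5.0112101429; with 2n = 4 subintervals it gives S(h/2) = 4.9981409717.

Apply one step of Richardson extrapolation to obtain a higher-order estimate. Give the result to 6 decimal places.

4.997270

Method order is 4; weight 2^4 = 16.
16 × 4.9981409717 = 79.9702555472; 79.9702555472 − 5.0112101429 = 74.9590454043
Divide by 2^4 − 1 = 15.
Extrapolated: 74.9590454043 / 15 = 4.9972696936
Gap between inputs: 1.307e-02; correction applied: −0.0008712781.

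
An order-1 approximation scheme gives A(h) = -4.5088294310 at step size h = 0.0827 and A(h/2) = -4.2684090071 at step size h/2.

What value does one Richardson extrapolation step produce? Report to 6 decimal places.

-4.027989

The method has order 1: 2^1 = 2.
2*(-4.2684090071) − (-4.5088294310) = -4.0279885832
R = (-4.0279885832)/1 = -4.0279885832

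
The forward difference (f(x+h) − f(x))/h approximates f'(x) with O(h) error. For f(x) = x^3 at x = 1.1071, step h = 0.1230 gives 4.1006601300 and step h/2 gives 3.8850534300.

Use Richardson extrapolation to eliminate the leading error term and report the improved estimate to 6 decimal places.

3.669447

Order 1 gives 2^r = 2 and 2^r − 1 = 1.
Top: 2(3.8850534300) − (4.1006601300) = 3.6694467300
Divide by 2^1 − 1 = 1.
3.6694467300 ÷ 1 = 3.6694467300
Gap between inputs: 2.156e-01; correction applied: −0.2156067000.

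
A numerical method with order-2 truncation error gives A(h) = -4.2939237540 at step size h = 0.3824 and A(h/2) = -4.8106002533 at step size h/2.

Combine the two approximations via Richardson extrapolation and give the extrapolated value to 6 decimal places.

-4.982826

The method has order 2: 2^2 = 4.
Top: 4(-4.8106002533) − (-4.2939237540) = -14.9484772592
(4×(-4.8106002533) − (-4.2939237540))/(4 − 1) = -4.9828257531
Correction |R − A(h/2)| = 1.722e-01; gap |A(h/2) − A(h)| = 5.167e-01.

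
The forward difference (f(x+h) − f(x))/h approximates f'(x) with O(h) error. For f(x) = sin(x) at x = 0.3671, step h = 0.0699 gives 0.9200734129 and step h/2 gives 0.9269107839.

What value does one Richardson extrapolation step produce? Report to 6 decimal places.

r = 1: numerator weight 2, denominator 1.
2·0.9269107839 = 1.8538215678; subtract 0.9200734129 → 0.9337481549
R = 0.9337481549/1 = 0.9337481549

0.933748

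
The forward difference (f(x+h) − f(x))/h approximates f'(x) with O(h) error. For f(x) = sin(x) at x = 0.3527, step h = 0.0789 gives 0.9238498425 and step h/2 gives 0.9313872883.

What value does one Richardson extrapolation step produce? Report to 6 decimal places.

0.938925

The method has order 1: 2^1 = 2.
2·0.9313872883 = 1.8627745766; subtract 0.9238498425 → 0.9389247341
Denominator 2 − 1 = 1.
Extrapolated: 0.9389247341 / 1 = 0.9389247341
Shift from A(h/2): +0.0075374458.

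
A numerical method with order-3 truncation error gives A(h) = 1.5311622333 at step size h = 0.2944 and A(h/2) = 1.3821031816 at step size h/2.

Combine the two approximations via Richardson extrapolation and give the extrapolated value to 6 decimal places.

1.360809

Error is O(h^3); halving h shrinks it by 2^3 = 8.
Difference of the inputs: 1.3821031816 − 1.5311622333 = -0.1490590517
Divide by 2^3 − 1 = 7: (-0.1490590517)/7 = -0.0212941502
R = 1.3821031816 − 0.0212941502 = 1.3608090314
Shift from A(h/2): −0.0212941502.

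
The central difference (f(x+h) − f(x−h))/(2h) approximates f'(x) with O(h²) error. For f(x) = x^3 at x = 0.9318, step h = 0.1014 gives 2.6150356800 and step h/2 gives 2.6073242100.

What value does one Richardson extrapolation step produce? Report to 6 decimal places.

2.604754

r = 2, so 2^r = 4.
Top: 4(2.6073242100) − (2.6150356800) = 7.8142611600
(4×2.6073242100 − 2.6150356800)/(4 − 1) = 2.6047537200
Correction |R − A(h/2)| = 2.570e-03; gap |A(h/2) − A(h)| = 7.711e-03.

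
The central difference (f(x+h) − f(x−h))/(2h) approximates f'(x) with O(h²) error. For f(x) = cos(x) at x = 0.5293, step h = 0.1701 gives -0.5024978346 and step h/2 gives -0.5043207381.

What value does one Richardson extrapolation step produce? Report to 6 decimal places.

-0.504928

Leading term ∝ h^2; use weight 4 = 2^2.
Numerator 4×A(h/2) − A(h) = 4×(-0.5043207381) − (-0.5024978346) = -1.5147851178
Denominator 4 − 1 = 3.
Result: -0.5049283726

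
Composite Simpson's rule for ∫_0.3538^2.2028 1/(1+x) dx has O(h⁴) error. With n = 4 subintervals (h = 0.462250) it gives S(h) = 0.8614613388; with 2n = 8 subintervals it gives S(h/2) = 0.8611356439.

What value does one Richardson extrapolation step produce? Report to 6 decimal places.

Leading term ∝ h^4; use weight 16 = 2^4.
A(h/2) − A(h) = 0.8611356439 − 0.8614613388 = -0.0003256949
Divide by 2^4 − 1 = 15: (-0.0003256949)/15 = -0.0000217130
R = A(h/2) + (A(h/2) − A(h))/15 = 0.8611356439 − 0.0000217130 = 0.8611139309

0.861114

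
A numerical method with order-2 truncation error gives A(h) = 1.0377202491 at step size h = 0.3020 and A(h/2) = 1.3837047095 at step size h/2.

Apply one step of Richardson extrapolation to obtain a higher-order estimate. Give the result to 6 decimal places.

1.499033

With r = 2 the leading error scales as h^2, so the weight is 2^2 = 4.
4·1.3837047095 = 5.5348188380; 5.5348188380 − 1.0377202491 = 4.4970985889
Divide by 2^2 − 1 = 3.
R = 4.4970985889/3 = 1.4990328630
Gap between inputs: 3.460e-01; correction applied: +0.1153281535.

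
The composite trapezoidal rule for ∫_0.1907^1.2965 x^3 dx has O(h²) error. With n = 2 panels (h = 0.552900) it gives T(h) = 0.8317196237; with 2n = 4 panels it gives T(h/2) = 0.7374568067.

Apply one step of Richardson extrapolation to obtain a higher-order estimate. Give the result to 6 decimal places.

0.706036

Method order is 2; weight 2^2 = 4.
Numerator 4·A(h/2) − A(h) = 4·0.7374568067 − 0.8317196237 = 2.1181076031
Extrapolated: 2.1181076031 / 3 = 0.7060358677
Gap between inputs: 9.426e-02; correction applied: −0.0314209390.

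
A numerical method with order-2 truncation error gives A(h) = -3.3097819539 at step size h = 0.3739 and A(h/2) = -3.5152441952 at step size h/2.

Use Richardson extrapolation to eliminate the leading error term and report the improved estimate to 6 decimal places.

-3.583732

Leading term ∝ h^2; use weight 4 = 2^2.
Top: 4(-3.5152441952) − (-3.3097819539) = -10.7511948269
Divide by 2^2 − 1 = 3.
(-10.7511948269) ÷ 3 = -3.5837316090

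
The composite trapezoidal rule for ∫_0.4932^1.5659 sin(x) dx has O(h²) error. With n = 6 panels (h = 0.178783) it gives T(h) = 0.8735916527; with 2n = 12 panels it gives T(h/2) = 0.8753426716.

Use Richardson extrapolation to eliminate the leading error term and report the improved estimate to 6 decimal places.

0.875926

The method has order 2: 2^2 = 4.
2^2·A(h/2) = 3.5013706864; minus A(h) gives 2.6277790337.
Divide by 2^2 − 1 = 3.
Result: 0.8759263446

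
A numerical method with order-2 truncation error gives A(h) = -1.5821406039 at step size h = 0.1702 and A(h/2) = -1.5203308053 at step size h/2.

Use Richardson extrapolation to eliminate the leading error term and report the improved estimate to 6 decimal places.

-1.499728

r = 2, so 2^r = 4.
4 × (-1.5203308053) − (-1.5821406039) = -4.4991826173
Divide by 2^2 − 1 = 3.
So the Richardson estimate is -1.4997275391.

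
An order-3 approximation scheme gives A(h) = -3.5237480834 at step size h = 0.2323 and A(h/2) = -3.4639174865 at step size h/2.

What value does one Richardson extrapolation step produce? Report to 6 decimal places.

r = 3: numerator weight 8, denominator 7.
Numerator 8*A(h/2) − A(h) = 8*(-3.4639174865) − (-3.5237480834) = -24.1875918086
(8*(-3.4639174865) − (-3.5237480834))/(8 − 1) = -3.4553702584

-3.455370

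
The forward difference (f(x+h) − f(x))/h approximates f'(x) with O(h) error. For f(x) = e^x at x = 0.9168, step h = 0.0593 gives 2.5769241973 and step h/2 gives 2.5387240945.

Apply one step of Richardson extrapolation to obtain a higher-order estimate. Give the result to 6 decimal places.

2.500524

Order 1 gives 2^r = 2 and 2^r − 1 = 1.
2·2.5387240945 = 5.0774481890; 5.0774481890 − 2.5769241973 = 2.5005239917
R = 2.5005239917/1 = 2.5005239917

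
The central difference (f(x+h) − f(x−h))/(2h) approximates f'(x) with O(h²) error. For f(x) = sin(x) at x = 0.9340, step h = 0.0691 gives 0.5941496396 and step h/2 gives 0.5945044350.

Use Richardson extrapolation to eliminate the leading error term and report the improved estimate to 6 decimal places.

r = 2, so 2^r = 4.
Top: 4(0.5945044350) − (0.5941496396) = 1.7838681004
(4*0.5945044350 − 0.5941496396)/(4 − 1) = 0.5946227001
Shift from A(h/2): +0.0001182651.

0.594623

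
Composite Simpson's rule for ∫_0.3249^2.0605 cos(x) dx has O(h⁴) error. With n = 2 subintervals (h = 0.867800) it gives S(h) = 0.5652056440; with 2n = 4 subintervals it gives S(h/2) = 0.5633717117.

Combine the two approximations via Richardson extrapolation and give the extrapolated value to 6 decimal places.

0.563249

The method has order 4: 2^4 = 16.
Weighted: 9.0139473872 − 0.5652056440 = 8.4487417432
Denominator 16 − 1 = 15.
Extrapolated: 8.4487417432 / 15 = 0.5632494495
Correction |R − A(h/2)| = 1.223e-04; gap |A(h/2) − A(h)| = 1.834e-03.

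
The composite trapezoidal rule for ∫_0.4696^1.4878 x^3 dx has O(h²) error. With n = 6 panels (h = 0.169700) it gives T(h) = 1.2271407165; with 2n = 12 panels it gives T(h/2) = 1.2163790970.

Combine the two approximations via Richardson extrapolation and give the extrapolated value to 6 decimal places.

1.212792

Order 2 gives 2^r = 4 and 2^r − 1 = 3.
2^2·A(h/2) = 4.8655163880; minus A(h) gives 3.6383756715.
(4·1.2163790970 − 1.2271407165)/(4 − 1) = 1.2127918905
Correction |R − A(h/2)| = 3.587e-03; gap |A(h/2) − A(h)| = 1.076e-02.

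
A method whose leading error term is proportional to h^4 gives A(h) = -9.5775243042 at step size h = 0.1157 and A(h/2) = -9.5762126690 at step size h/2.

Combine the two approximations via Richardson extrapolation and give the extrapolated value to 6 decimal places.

Method order is 4; weight 2^4 = 16.
16*(-9.5762126690) = -153.2194027040; (-153.2194027040) − (-9.5775243042) = -143.6418783998
Denominator 16 − 1 = 15.
(16*(-9.5762126690) − (-9.5775243042))/(16 − 1) = -9.5761252267

-9.576125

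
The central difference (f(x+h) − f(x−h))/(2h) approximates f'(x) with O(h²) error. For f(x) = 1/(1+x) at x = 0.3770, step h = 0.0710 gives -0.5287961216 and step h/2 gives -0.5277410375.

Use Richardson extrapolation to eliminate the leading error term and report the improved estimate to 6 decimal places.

Method order is 2; weight 2^2 = 4.
4×(-0.5277410375) = -2.1109641500; (-2.1109641500) − (-0.5287961216) = -1.5821680284
Extrapolated: (-1.5821680284) / 3 = -0.5273893428
Shift from A(h/2): +0.0003516947.

-0.527389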